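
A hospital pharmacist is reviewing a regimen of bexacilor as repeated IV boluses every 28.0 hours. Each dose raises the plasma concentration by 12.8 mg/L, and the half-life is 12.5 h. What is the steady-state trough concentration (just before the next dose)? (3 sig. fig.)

k = ln 2 / 12.5 = 0.05545 h⁻¹
Fraction remaining after one interval: e^(−kτ) = e^(−0.05545 × 28.0) = 0.2117
R = 1 / (1 − 0.2117) = 1.269
Css,max = 12.8 × 1.269 = 16.24 mg/L
Css,min = Css,max × e^(−kτ) = 16.24 × 0.2117 ≈ 3.44 mg/L

3.44 mg/L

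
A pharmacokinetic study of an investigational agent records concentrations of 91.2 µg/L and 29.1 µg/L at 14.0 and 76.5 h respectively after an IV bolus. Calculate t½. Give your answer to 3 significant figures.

k = ln(C₁/C₂) / (t₂ − t₁) = ln(91.2/29.1) / (76.5 − 14.0)
  = 1.142 / 62.50 = 0.01828 h⁻¹
t½ = ln 2 / k = ln 2 / 0.01828 ≈ 37.9 hours

37.9 hours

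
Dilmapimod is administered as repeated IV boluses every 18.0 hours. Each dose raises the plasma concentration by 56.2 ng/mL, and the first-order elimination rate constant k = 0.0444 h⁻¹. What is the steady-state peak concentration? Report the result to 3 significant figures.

Fraction remaining after one interval: e^(−kτ) = e^(−0.04440 × 18.0) = 0.4497
R = 1 / (1 − 0.4497) = 1.817
Css,max = 56.2 × 1.817 ≈ 102 ng/mL

102 ng/mL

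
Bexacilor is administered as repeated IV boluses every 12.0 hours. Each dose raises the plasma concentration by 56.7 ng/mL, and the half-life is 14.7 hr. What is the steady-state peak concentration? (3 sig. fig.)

k = ln 2 / 14.7 = 0.04715 hr⁻¹
Fraction remaining after one interval: e^(−kτ) = e^(−0.04715 × 12.0) = 0.5679
R = 1 / (1 − 0.5679) = 2.314
Css,max = 56.7 × 2.314 ≈ 131 ng/mL

131 ng/mL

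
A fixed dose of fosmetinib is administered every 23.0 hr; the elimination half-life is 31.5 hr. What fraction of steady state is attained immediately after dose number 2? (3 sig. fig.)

0.637

k = ln 2 / 31.5 = 0.02200 hr⁻¹
f_n = 1 − e^(−nkτ) = 1 − e^(−2 × 0.02200 × 23.0) = 1 − e^(−1.012) = 1 − 0.3634 ≈ 0.637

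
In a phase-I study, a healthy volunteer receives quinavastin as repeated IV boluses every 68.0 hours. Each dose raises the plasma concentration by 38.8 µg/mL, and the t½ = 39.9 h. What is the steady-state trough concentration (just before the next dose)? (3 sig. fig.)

17.2 µg/mL

k = ln 2 / 39.9 = 0.01737 h⁻¹
Fraction remaining after one interval: e^(−kτ) = e^(−0.01737 × 68.0) = 0.3069
R = 1 / (1 − 0.3069) = 1.443
Css,max = 38.8 × 1.443 = 55.98 µg/mL
Css,min = Css,max × e^(−kτ) = 55.98 × 0.3069 ≈ 17.2 µg/mL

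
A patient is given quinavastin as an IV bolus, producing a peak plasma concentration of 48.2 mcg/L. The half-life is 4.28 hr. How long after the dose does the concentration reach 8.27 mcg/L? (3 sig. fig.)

10.9 hours

k = ln 2 / 4.28 = 0.1620 hr⁻¹
C(t) = C₀ e^(−kt)  ⇒  t = ln(C₀/C) / k
t = ln(48.2/8.27) / 0.1620 = 1.763 / 0.1620 ≈ 10.9 hours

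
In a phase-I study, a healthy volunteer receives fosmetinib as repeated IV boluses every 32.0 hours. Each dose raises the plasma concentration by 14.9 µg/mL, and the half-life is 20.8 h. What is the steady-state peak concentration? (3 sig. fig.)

22.7 µg/mL

k = ln 2 / 20.8 = 0.03332 h⁻¹
Fraction remaining after one interval: e^(−kτ) = e^(−0.03332 × 32.0) = 0.3443
R = 1 / (1 − 0.3443) = 1.525
Css,max = 14.9 × 1.525 ≈ 22.7 µg/mL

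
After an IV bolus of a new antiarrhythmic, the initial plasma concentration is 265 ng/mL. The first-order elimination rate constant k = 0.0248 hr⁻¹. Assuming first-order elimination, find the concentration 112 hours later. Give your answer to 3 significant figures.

C(t) = C₀ e^(−kt) = 265 × e^(−0.02480 × 112) = 265 × e^(−2.778) = 265 × 0.06219 ≈ 16.5 ng/mL

16.5 ng/mL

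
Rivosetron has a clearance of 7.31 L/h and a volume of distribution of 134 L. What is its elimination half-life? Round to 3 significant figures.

k = CL / V = 7.31 / 134 = 0.05455 h⁻¹
t½ = ln 2 / k = ln 2 / 0.05455 ≈ 12.7 hours

12.7 hours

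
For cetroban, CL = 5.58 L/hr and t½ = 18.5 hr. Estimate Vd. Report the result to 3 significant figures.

149 L

k = ln 2 / t½ = ln 2 / 18.5 = 0.03747 hr⁻¹
V = CL / k = 5.58 / 0.03747 ≈ 149 L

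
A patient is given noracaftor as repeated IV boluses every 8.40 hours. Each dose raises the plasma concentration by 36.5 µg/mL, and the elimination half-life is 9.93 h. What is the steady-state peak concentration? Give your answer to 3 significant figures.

k = ln 2 / 9.93 = 0.06980 h⁻¹
Fraction remaining after one interval: e^(−kτ) = e^(−0.06980 × 8.40) = 0.5564
R = 1 / (1 − 0.5564) = 2.254
Css,max = 36.5 × 2.254 ≈ 82.3 µg/mL

82.3 µg/mL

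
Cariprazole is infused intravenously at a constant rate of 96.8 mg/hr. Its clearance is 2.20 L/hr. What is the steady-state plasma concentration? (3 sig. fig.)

44.0 µg/mL

Css = infusion rate / CL = 96.8 / 2.20 ≈ 44.0 µg/mL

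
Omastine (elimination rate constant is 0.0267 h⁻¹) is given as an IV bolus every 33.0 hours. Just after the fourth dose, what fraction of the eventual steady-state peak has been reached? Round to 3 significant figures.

0.971

f_n = 1 − e^(−nkτ) = 1 − e^(−4 × 0.02670 × 33.0) = 1 − e^(−3.524) = 1 − 0.02947 ≈ 0.971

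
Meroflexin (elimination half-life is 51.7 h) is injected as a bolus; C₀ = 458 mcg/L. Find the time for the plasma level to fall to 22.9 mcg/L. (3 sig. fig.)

223 hours

k = ln 2 / 51.7 = 0.01341 h⁻¹
C(t) = C₀ e^(−kt)  ⇒  t = ln(C₀/C) / k
t = ln(458/22.9) / 0.01341 = 2.996 / 0.01341 ≈ 223 hours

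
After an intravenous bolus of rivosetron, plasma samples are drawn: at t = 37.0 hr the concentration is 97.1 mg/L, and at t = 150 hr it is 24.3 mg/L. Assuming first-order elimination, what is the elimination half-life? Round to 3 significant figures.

56.5 hours

k = ln(C₁/C₂) / (t₂ − t₁) = ln(97.1/24.3) / (150 − 37.0)
  = 1.385 / 113.0 = 0.01226 hr⁻¹
t½ = ln 2 / k = ln 2 / 0.01226 ≈ 56.5 hours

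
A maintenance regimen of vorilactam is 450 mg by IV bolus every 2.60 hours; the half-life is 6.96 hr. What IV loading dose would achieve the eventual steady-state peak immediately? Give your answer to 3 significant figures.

1970 mg

k = ln 2 / 6.96 = 0.09959 hr⁻¹
Accumulation ratio R = 1 / (1 − e^(−kτ)) = 1 / (1 − e^(−0.09959×2.60)) = 1 / (1 − 0.7719) = 4.384
Loading dose = maintenance dose × R = 450 × 4.384 ≈ 1970 mg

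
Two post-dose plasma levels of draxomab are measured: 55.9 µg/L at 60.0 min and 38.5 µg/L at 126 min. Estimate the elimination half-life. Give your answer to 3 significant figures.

k = ln(C₁/C₂) / (t₂ − t₁) = ln(55.9/38.5) / (126 − 60.0)
  = 0.3729 / 66.00 = 0.005650 min⁻¹
t½ = ln 2 / k = ln 2 / 0.005650 ≈ 123 minutes

123 minutes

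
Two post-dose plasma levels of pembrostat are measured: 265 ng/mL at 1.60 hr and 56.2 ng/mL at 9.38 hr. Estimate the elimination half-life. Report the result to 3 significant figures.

k = ln(C₁/C₂) / (t₂ − t₁) = ln(265/56.2) / (9.38 − 1.60)
  = 1.551 / 7.780 = 0.1993 hr⁻¹
t½ = ln 2 / k = ln 2 / 0.1993 ≈ 3.48 hours

3.48 hours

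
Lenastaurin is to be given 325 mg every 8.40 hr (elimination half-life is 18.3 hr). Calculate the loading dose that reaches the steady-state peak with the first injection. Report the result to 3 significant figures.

k = ln 2 / 18.3 = 0.03788 hr⁻¹
Accumulation ratio R = 1 / (1 − e^(−kτ)) = 1 / (1 − e^(−0.03788×8.40)) = 1 / (1 − 0.7275) = 3.669
Loading dose = maintenance dose × R = 325 × 3.669 ≈ 1190 mg

1190 mg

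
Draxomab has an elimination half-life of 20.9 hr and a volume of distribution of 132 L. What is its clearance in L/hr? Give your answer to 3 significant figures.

4.38 L/hr

k = ln 2 / t½ = ln 2 / 20.9 = 0.03316 hr⁻¹
CL = k · V = 0.03316 × 132 ≈ 4.38 L/hr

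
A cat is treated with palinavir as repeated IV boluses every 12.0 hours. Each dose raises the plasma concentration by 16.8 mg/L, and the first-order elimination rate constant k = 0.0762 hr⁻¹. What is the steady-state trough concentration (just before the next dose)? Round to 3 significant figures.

11.2 mg/L

Fraction remaining after one interval: e^(−kτ) = e^(−0.07620 × 12.0) = 0.4008
R = 1 / (1 − 0.4008) = 1.669
Css,max = 16.8 × 1.669 = 28.04 mg/L
Css,min = Css,max × e^(−kτ) = 28.04 × 0.4008 ≈ 11.2 mg/L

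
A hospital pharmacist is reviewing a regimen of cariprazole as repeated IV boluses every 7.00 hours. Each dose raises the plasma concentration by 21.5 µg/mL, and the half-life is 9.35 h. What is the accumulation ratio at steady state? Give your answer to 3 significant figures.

2.47

k = ln 2 / 9.35 = 0.07413 h⁻¹
Fraction remaining after one interval: e^(−kτ) = e^(−0.07413 × 7.00) = 0.5952
R = 1 / (1 − 0.5952) = 1 / 0.4048 ≈ 2.47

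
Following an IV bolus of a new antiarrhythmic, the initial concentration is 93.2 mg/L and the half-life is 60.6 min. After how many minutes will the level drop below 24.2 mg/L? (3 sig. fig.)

k = ln 2 / 60.6 = 0.01144 min⁻¹
C(t) = C₀ e^(−kt)  ⇒  t = ln(C₀/C) / k
t = ln(93.2/24.2) / 0.01144 = 1.348 / 0.01144 ≈ 118 minutes

118 minutes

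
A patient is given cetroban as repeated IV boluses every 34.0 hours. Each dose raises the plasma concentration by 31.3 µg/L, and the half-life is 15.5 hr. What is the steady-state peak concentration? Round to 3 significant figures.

k = ln 2 / 15.5 = 0.04472 hr⁻¹
Fraction remaining after one interval: e^(−kτ) = e^(−0.04472 × 34.0) = 0.2186
R = 1 / (1 − 0.2186) = 1.280
Css,max = 31.3 × 1.280 ≈ 40.1 µg/L

40.1 µg/L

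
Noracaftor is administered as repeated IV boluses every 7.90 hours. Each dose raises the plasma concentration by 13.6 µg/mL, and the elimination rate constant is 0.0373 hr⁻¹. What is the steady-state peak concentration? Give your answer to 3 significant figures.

Fraction remaining after one interval: e^(−kτ) = e^(−0.03730 × 7.90) = 0.7448
R = 1 / (1 − 0.7448) = 3.918
Css,max = 13.6 × 3.918 ≈ 53.3 µg/mL

53.3 µg/mL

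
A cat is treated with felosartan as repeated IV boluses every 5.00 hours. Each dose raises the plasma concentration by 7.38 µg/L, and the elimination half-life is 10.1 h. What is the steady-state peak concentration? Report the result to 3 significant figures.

25.4 µg/L

k = ln 2 / 10.1 = 0.06863 h⁻¹
Fraction remaining after one interval: e^(−kτ) = e^(−0.06863 × 5.00) = 0.7095
R = 1 / (1 − 0.7095) = 3.443
Css,max = 7.38 × 3.443 ≈ 25.4 µg/L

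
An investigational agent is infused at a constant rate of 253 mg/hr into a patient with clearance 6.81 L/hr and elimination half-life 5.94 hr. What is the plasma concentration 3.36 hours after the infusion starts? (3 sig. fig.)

12.1 µg/mL

Css = rate / CL = 253 / 6.81 = 37.15 µg/mL
k = ln 2 / 5.94 = 0.1167 hr⁻¹
C(t) = Css (1 − e^(−kt)) = 37.15 × (1 − e^(−0.3921)) = 37.15 × 0.3244 ≈ 12.1 µg/mL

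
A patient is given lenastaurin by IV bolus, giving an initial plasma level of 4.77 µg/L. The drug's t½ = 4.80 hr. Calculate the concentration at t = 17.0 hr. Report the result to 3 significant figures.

k = ln 2 / 4.80 = 0.1444 hr⁻¹
17.0 hr is 3.542 half-lives, so C = 4.77 × (1/2)^3.542 = 4.77 × 0.08587 ≈ 0.410 µg/L

0.410 µg/L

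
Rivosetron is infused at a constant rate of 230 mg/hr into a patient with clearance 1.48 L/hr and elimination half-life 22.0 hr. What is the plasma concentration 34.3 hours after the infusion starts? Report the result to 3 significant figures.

Css = rate / CL = 230 / 1.48 = 155.4 mg/L
k = ln 2 / 22.0 = 0.03151 hr⁻¹
C(t) = Css (1 − e^(−kt)) = 155.4 × (1 − e^(−1.081)) = 155.4 × 0.6606 ≈ 103 mg/L

103 mg/L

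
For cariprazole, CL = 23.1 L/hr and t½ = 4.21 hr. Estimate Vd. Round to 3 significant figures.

k = ln 2 / t½ = ln 2 / 4.21 = 0.1646 hr⁻¹
V = CL / k = 23.1 / 0.1646 ≈ 140 L

140 L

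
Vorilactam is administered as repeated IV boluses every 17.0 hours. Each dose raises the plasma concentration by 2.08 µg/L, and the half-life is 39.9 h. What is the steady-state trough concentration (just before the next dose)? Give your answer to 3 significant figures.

6.05 µg/L

k = ln 2 / 39.9 = 0.01737 h⁻¹
Fraction remaining after one interval: e^(−kτ) = e^(−0.01737 × 17.0) = 0.7443
R = 1 / (1 − 0.7443) = 3.911
Css,max = 2.08 × 3.911 = 8.134 µg/L
Css,min = Css,max × e^(−kτ) = 8.134 × 0.7443 ≈ 6.05 µg/L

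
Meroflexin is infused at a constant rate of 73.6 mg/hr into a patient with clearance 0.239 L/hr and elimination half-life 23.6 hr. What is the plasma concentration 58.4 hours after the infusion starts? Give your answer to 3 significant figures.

Css = rate / CL = 73.6 / 0.239 = 307.9 µg/mL
k = ln 2 / 23.6 = 0.02937 hr⁻¹
C(t) = Css (1 − e^(−kt)) = 307.9 × (1 − e^(−1.715)) = 307.9 × 0.8201 ≈ 253 µg/mL

253 µg/mL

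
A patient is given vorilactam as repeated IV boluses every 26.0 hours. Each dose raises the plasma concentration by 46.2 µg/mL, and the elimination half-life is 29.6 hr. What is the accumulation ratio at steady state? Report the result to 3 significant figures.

k = ln 2 / 29.6 = 0.02342 hr⁻¹
Fraction remaining after one interval: e^(−kτ) = e^(−0.02342 × 26.0) = 0.5440
R = 1 / (1 − 0.5440) = 1 / 0.4560 ≈ 2.19

2.19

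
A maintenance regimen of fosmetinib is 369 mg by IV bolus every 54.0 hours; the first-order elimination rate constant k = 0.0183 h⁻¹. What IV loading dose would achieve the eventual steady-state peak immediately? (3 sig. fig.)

Accumulation ratio R = 1 / (1 − e^(−kτ)) = 1 / (1 − e^(−0.01830×54.0)) = 1 / (1 − 0.3722) = 1.593
Loading dose = maintenance dose × R = 369 × 1.593 ≈ 588 mg

588 mg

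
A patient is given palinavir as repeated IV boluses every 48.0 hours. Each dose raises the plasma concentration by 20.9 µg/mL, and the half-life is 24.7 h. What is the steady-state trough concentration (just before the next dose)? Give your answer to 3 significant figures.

k = ln 2 / 24.7 = 0.02806 h⁻¹
Fraction remaining after one interval: e^(−kτ) = e^(−0.02806 × 48.0) = 0.2600
R = 1 / (1 − 0.2600) = 1.351
Css,max = 20.9 × 1.351 = 28.24 µg/mL
Css,min = Css,max × e^(−kτ) = 28.24 × 0.2600 ≈ 7.34 µg/mL

7.34 µg/mL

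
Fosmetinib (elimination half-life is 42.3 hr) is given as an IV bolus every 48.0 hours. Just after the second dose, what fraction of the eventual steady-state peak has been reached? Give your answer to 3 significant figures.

0.793

k = ln 2 / 42.3 = 0.01639 hr⁻¹
f_n = 1 − e^(−nkτ) = 1 − e^(−2 × 0.01639 × 48.0) = 1 − e^(−1.573) = 1 − 0.2074 ≈ 0.793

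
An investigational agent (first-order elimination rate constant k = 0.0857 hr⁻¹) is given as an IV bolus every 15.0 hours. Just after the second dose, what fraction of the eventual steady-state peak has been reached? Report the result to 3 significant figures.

f_n = 1 − e^(−nkτ) = 1 − e^(−2 × 0.08570 × 15.0) = 1 − e^(−2.571) = 1 − 0.07646 ≈ 0.924

0.924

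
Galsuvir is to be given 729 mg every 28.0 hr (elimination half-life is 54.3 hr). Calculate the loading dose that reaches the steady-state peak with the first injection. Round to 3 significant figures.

k = ln 2 / 54.3 = 0.01277 hr⁻¹
Accumulation ratio R = 1 / (1 − e^(−kτ)) = 1 / (1 − e^(−0.01277×28.0)) = 1 / (1 − 0.6995) = 3.328
Loading dose = maintenance dose × R = 729 × 3.328 ≈ 2430 mg

2430 mg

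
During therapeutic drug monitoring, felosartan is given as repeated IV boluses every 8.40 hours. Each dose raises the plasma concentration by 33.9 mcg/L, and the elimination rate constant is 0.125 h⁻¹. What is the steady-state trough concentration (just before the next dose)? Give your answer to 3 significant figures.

18.2 mcg/L

Fraction remaining after one interval: e^(−kτ) = e^(−0.1250 × 8.40) = 0.3499
R = 1 / (1 − 0.3499) = 1.538
Css,max = 33.9 × 1.538 = 52.15 mcg/L
Css,min = Css,max × e^(−kτ) = 52.15 × 0.3499 ≈ 18.2 mcg/L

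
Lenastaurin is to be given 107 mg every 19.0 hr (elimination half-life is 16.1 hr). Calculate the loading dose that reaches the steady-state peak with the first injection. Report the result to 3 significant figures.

k = ln 2 / 16.1 = 0.04305 hr⁻¹
Accumulation ratio R = 1 / (1 − e^(−kτ)) = 1 / (1 − e^(−0.04305×19.0)) = 1 / (1 − 0.4413) = 1.790
Loading dose = maintenance dose × R = 107 × 1.790 ≈ 192 mg

192 mg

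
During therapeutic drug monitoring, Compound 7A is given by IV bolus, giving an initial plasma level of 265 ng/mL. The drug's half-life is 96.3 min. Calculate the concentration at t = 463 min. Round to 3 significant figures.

k = ln 2 / 96.3 = 0.007198 min⁻¹
C(t) = C₀ e^(−kt) = 265 × e^(−0.007198 × 463) = 265 × e^(−3.333) = 265 × 0.03570 ≈ 9.46 ng/mL

9.46 ng/mL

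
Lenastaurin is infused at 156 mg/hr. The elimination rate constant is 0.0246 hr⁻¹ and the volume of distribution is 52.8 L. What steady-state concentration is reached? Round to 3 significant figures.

120 mg/L

CL = k · V = 0.0246 × 52.8 = 1.299 L/hr
Css = rate / CL = 156 / 1.299 ≈ 120 mg/L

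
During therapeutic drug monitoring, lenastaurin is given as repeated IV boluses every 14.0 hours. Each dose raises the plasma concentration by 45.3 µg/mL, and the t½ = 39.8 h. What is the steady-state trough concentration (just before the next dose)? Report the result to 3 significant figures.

k = ln 2 / 39.8 = 0.01742 h⁻¹
Fraction remaining after one interval: e^(−kτ) = e^(−0.01742 × 14.0) = 0.7836
R = 1 / (1 − 0.7836) = 4.622
Css,max = 45.3 × 4.622 = 209.4 µg/mL
Css,min = Css,max × e^(−kτ) = 209.4 × 0.7836 ≈ 164 µg/mL

164 µg/mL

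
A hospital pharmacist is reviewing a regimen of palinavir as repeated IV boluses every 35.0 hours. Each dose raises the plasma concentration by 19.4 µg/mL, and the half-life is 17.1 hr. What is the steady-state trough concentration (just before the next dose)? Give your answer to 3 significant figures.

k = ln 2 / 17.1 = 0.04053 hr⁻¹
Fraction remaining after one interval: e^(−kτ) = e^(−0.04053 × 35.0) = 0.2420
R = 1 / (1 − 0.2420) = 1.319
Css,max = 19.4 × 1.319 = 25.59 µg/mL
Css,min = Css,max × e^(−kτ) = 25.59 × 0.2420 ≈ 6.19 µg/mL

6.19 µg/mL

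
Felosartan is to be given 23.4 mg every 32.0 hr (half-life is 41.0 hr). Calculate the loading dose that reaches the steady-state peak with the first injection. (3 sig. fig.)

k = ln 2 / 41.0 = 0.01691 hr⁻¹
Accumulation ratio R = 1 / (1 − e^(−kτ)) = 1 / (1 − e^(−0.01691×32.0)) = 1 / (1 − 0.5822) = 2.393
Loading dose = maintenance dose × R = 23.4 × 2.393 ≈ 56.0 mg

56.0 mg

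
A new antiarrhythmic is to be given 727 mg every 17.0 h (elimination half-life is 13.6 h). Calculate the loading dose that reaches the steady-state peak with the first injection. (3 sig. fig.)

1250 mg

k = ln 2 / 13.6 = 0.05097 h⁻¹
Accumulation ratio R = 1 / (1 − e^(−kτ)) = 1 / (1 − e^(−0.05097×17.0)) = 1 / (1 − 0.4204) = 1.725
Loading dose = maintenance dose × R = 727 × 1.725 ≈ 1250 mg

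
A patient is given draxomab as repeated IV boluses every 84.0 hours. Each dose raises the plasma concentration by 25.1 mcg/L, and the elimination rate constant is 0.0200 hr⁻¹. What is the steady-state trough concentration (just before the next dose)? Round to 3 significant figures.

Fraction remaining after one interval: e^(−kτ) = e^(−0.02000 × 84.0) = 0.1864
R = 1 / (1 − 0.1864) = 1.229
Css,max = 25.1 × 1.229 = 30.85 mcg/L
Css,min = Css,max × e^(−kτ) = 30.85 × 0.1864 ≈ 5.75 mcg/L

5.75 mcg/L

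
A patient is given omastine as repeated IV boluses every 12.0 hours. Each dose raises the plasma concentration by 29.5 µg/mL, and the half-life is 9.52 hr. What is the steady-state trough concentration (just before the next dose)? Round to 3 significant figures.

k = ln 2 / 9.52 = 0.07281 hr⁻¹
Fraction remaining after one interval: e^(−kτ) = e^(−0.07281 × 12.0) = 0.4174
R = 1 / (1 − 0.4174) = 1.716
Css,max = 29.5 × 1.716 = 50.63 µg/mL
Css,min = Css,max × e^(−kτ) = 50.63 × 0.4174 ≈ 21.1 µg/mL

21.1 µg/mL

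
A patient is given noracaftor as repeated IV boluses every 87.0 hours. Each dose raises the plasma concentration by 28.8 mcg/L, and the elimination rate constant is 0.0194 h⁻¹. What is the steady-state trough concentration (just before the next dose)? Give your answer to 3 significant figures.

Fraction remaining after one interval: e^(−kτ) = e^(−0.01940 × 87.0) = 0.1849
R = 1 / (1 − 0.1849) = 1.227
Css,max = 28.8 × 1.227 = 35.33 mcg/L
Css,min = Css,max × e^(−kτ) = 35.33 × 0.1849 ≈ 6.53 mcg/L

6.53 mcg/L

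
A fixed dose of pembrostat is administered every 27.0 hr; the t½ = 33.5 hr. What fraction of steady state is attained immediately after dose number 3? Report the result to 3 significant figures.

0.813

k = ln 2 / 33.5 = 0.02069 hr⁻¹
f_n = 1 − e^(−nkτ) = 1 − e^(−3 × 0.02069 × 27.0) = 1 − e^(−1.676) = 1 − 0.1871 ≈ 0.813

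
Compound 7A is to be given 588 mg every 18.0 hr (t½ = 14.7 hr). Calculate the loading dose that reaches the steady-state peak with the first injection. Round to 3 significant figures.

1030 mg

k = ln 2 / 14.7 = 0.04715 hr⁻¹
Accumulation ratio R = 1 / (1 − e^(−kτ)) = 1 / (1 − e^(−0.04715×18.0)) = 1 / (1 − 0.4279) = 1.748
Loading dose = maintenance dose × R = 588 × 1.748 ≈ 1030 mg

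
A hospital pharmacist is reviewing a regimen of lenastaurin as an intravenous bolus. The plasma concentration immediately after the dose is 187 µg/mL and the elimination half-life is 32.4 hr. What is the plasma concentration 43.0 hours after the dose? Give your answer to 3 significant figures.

k = ln 2 / 32.4 = 0.02139 hr⁻¹
C(t) = C₀ e^(−kt) = 187 × e^(−0.02139 × 43.0) = 187 × e^(−0.9199) = 187 × 0.3986 ≈ 74.5 µg/mL

74.5 µg/mL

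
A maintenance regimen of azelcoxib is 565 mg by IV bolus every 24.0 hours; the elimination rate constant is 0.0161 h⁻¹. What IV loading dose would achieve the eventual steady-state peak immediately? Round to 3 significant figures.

1760 mg

Accumulation ratio R = 1 / (1 − e^(−kτ)) = 1 / (1 − e^(−0.01610×24.0)) = 1 / (1 − 0.6795) = 3.120
Loading dose = maintenance dose × R = 565 × 3.120 ≈ 1760 mg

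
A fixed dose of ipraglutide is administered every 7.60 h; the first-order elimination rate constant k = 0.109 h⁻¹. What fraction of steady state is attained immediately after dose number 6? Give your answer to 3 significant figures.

f_n = 1 − e^(−nkτ) = 1 − e^(−6 × 0.1090 × 7.60) = 1 − e^(−4.970) = 1 − 0.006940 ≈ 0.993

0.993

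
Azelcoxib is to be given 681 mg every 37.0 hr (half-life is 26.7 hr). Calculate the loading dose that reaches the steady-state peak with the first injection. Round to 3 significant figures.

1100 mg

k = ln 2 / 26.7 = 0.02596 hr⁻¹
Accumulation ratio R = 1 / (1 − e^(−kτ)) = 1 / (1 − e^(−0.02596×37.0)) = 1 / (1 − 0.3827) = 1.620
Loading dose = maintenance dose × R = 681 × 1.620 ≈ 1100 mg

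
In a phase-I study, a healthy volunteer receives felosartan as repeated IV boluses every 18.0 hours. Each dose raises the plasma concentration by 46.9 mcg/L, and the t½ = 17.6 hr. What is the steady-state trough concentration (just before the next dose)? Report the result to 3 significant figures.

45.5 mcg/L

k = ln 2 / 17.6 = 0.03938 hr⁻¹
Fraction remaining after one interval: e^(−kτ) = e^(−0.03938 × 18.0) = 0.4922
R = 1 / (1 − 0.4922) = 1.969
Css,max = 46.9 × 1.969 = 92.36 mcg/L
Css,min = Css,max × e^(−kτ) = 92.36 × 0.4922 ≈ 45.5 mcg/L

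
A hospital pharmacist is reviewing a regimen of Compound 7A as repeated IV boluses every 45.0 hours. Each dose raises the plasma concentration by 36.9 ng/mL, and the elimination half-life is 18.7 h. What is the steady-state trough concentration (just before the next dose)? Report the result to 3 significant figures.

8.58 ng/mL

k = ln 2 / 18.7 = 0.03707 h⁻¹
Fraction remaining after one interval: e^(−kτ) = e^(−0.03707 × 45.0) = 0.1886
R = 1 / (1 − 0.1886) = 1.232
Css,max = 36.9 × 1.232 = 45.48 ng/mL
Css,min = Css,max × e^(−kτ) = 45.48 × 0.1886 ≈ 8.58 ng/mL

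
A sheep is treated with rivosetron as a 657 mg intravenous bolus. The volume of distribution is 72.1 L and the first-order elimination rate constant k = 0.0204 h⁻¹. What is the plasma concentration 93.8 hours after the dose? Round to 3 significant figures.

C₀ = dose / V = 657 / 72.1 = 9.112 mg/L
C(t) = C₀ e^(−kt) = 9.112 × e^(−0.02040 × 93.8) = 9.112 × e^(−1.914) = 9.112 × 0.1476 ≈ 1.34 mg/L

1.34 mg/L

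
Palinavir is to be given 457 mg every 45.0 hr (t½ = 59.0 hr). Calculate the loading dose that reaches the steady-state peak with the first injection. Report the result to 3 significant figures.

1110 mg

k = ln 2 / 59.0 = 0.01175 hr⁻¹
Accumulation ratio R = 1 / (1 − e^(−kτ)) = 1 / (1 − e^(−0.01175×45.0)) = 1 / (1 − 0.5894) = 2.435
Loading dose = maintenance dose × R = 457 × 2.435 ≈ 1110 mg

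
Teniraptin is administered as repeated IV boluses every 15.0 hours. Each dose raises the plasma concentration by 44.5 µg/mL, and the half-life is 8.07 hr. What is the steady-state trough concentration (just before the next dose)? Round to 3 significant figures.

16.9 µg/mL

k = ln 2 / 8.07 = 0.08589 hr⁻¹
Fraction remaining after one interval: e^(−kτ) = e^(−0.08589 × 15.0) = 0.2757
R = 1 / (1 − 0.2757) = 1.381
Css,max = 44.5 × 1.381 = 61.44 µg/mL
Css,min = Css,max × e^(−kτ) = 61.44 × 0.2757 ≈ 16.9 µg/mL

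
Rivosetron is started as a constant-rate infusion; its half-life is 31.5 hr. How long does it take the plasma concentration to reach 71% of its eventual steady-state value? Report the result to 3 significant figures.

k = ln 2 / 31.5 = 0.02200 hr⁻¹
f = 1 − e^(−kt)  ⇒  t = −ln(1 − f) / k
t = −ln(1 − 0.71) / 0.02200 = 1.238 / 0.02200 ≈ 56.3 hours

56.3 hours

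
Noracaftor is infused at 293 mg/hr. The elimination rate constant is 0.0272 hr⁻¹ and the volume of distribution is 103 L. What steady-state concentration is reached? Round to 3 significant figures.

105 mg/L

CL = k · V = 0.0272 × 103 = 2.802 L/hr
Css = rate / CL = 293 / 2.802 ≈ 105 mg/L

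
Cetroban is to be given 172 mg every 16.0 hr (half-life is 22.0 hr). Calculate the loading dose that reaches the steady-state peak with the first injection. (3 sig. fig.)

k = ln 2 / 22.0 = 0.03151 hr⁻¹
Accumulation ratio R = 1 / (1 − e^(−kτ)) = 1 / (1 − e^(−0.03151×16.0)) = 1 / (1 − 0.6040) = 2.526
Loading dose = maintenance dose × R = 172 × 2.526 ≈ 434 mg

434 mg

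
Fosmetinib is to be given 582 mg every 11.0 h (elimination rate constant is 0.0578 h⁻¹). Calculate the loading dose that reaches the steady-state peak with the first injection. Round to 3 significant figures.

Accumulation ratio R = 1 / (1 − e^(−kτ)) = 1 / (1 − e^(−0.05780×11.0)) = 1 / (1 − 0.5295) = 2.125
Loading dose = maintenance dose × R = 582 × 2.125 ≈ 1240 mg

1240 mg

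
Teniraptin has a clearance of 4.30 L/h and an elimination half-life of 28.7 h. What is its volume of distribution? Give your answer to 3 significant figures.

k = ln 2 / t½ = ln 2 / 28.7 = 0.02415 h⁻¹
V = CL / k = 4.30 / 0.02415 ≈ 178 L

178 L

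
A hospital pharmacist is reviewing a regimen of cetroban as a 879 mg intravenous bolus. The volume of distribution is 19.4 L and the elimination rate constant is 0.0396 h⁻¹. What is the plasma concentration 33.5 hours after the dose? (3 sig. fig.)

12.0 µg/mL

C₀ = dose / V = 879 / 19.4 = 45.31 µg/mL
C(t) = C₀ e^(−kt) = 45.31 × e^(−0.03960 × 33.5) = 45.31 × e^(−1.327) = 45.31 × 0.2654 ≈ 12.0 µg/mL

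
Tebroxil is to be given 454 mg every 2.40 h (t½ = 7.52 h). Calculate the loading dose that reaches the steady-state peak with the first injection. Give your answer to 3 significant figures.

2290 mg

k = ln 2 / 7.52 = 0.09217 h⁻¹
Accumulation ratio R = 1 / (1 − e^(−kτ)) = 1 / (1 − e^(−0.09217×2.40)) = 1 / (1 − 0.8015) = 5.039
Loading dose = maintenance dose × R = 454 × 5.039 ≈ 2290 mg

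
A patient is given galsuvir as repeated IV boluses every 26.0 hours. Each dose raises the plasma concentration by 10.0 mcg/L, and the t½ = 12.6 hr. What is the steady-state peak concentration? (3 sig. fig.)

k = ln 2 / 12.6 = 0.05501 hr⁻¹
Fraction remaining after one interval: e^(−kτ) = e^(−0.05501 × 26.0) = 0.2392
R = 1 / (1 − 0.2392) = 1.314
Css,max = 10.0 × 1.314 ≈ 13.1 mcg/L

13.1 mcg/L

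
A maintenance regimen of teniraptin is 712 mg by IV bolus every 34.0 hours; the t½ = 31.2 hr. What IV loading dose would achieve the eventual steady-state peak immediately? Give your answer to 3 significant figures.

1340 mg

k = ln 2 / 31.2 = 0.02222 hr⁻¹
Accumulation ratio R = 1 / (1 − e^(−kτ)) = 1 / (1 − e^(−0.02222×34.0)) = 1 / (1 − 0.4698) = 1.886
Loading dose = maintenance dose × R = 712 × 1.886 ≈ 1340 mg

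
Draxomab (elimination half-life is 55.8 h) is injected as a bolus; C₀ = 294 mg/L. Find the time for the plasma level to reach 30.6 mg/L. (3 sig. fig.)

k = ln 2 / 55.8 = 0.01242 h⁻¹
C(t) = C₀ e^(−kt)  ⇒  t = ln(C₀/C) / k
t = ln(294/30.6) / 0.01242 = 2.263 / 0.01242 ≈ 182 hours

182 hours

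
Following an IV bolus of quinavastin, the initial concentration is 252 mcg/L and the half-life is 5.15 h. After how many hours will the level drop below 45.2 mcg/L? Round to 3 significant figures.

k = ln 2 / 5.15 = 0.1346 h⁻¹
C(t) = C₀ e^(−kt)  ⇒  t = ln(C₀/C) / k
t = ln(252/45.2) / 0.1346 = 1.718 / 0.1346 ≈ 12.8 hours

12.8 hours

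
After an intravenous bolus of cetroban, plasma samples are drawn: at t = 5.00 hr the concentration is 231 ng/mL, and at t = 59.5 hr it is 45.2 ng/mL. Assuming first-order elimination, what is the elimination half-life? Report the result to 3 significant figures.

23.2 hours

k = ln(C₁/C₂) / (t₂ − t₁) = ln(231/45.2) / (59.5 − 5.00)
  = 1.631 / 54.50 = 0.02993 hr⁻¹
t½ = ln 2 / k = ln 2 / 0.02993 ≈ 23.2 hours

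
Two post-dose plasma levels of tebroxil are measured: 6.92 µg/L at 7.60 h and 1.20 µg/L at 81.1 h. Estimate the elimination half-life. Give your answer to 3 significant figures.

k = ln(C₁/C₂) / (t₂ − t₁) = ln(6.92/1.20) / (81.1 − 7.60)
  = 1.752 / 73.50 = 0.02384 h⁻¹
t½ = ln 2 / k = ln 2 / 0.02384 ≈ 29.1 hours

29.1 hours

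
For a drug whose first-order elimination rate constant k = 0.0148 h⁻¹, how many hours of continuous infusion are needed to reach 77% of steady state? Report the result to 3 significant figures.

f = 1 − e^(−kt)  ⇒  t = −ln(1 − f) / k
t = −ln(1 − 0.77) / 0.01480 = 1.470 / 0.01480 ≈ 99.3 hours

99.3 hours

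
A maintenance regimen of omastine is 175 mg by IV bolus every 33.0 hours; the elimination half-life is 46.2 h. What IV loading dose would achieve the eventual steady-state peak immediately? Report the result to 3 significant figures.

448 mg

k = ln 2 / 46.2 = 0.01500 h⁻¹
Accumulation ratio R = 1 / (1 − e^(−kτ)) = 1 / (1 − e^(−0.01500×33.0)) = 1 / (1 − 0.6095) = 2.561
Loading dose = maintenance dose × R = 175 × 2.561 ≈ 448 mg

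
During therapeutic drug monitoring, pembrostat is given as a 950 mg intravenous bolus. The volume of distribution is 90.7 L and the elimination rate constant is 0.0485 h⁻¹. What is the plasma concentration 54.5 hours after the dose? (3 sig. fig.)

0.745 µg/mL

C₀ = dose / V = 950 / 90.7 = 10.47 µg/mL
C(t) = C₀ e^(−kt) = 10.47 × e^(−0.04850 × 54.5) = 10.47 × e^(−2.643) = 10.47 × 0.07113 ≈ 0.745 µg/mL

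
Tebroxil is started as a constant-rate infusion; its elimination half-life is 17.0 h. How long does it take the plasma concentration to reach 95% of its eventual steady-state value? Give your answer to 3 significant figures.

73.5 hours

k = ln 2 / 17.0 = 0.04077 h⁻¹
f = 1 − e^(−kt)  ⇒  t = −ln(1 − f) / k
t = −ln(1 − 0.95) / 0.04077 = 2.996 / 0.04077 ≈ 73.5 hours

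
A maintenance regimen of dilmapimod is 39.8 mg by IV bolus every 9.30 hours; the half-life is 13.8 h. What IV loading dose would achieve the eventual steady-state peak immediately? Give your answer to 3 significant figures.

k = ln 2 / 13.8 = 0.05023 h⁻¹
Accumulation ratio R = 1 / (1 − e^(−kτ)) = 1 / (1 − e^(−0.05023×9.30)) = 1 / (1 − 0.6268) = 2.680
Loading dose = maintenance dose × R = 39.8 × 2.680 ≈ 107 mg

107 mg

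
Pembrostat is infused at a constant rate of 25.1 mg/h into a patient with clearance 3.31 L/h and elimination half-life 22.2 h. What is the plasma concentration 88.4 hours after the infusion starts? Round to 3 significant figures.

Css = rate / CL = 25.1 / 3.31 = 7.583 mg/L
k = ln 2 / 22.2 = 0.03122 h⁻¹
C(t) = Css (1 − e^(−kt)) = 7.583 × (1 − e^(−2.760)) = 7.583 × 0.9367 ≈ 7.10 mg/L

7.10 mg/L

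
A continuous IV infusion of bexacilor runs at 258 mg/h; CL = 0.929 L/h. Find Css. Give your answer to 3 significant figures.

278 mg/L

Css = infusion rate / CL = 258 / 0.929 ≈ 278 mg/L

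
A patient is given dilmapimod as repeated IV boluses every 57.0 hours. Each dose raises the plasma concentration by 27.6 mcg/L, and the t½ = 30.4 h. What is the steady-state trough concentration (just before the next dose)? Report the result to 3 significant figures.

k = ln 2 / 30.4 = 0.02280 h⁻¹
Fraction remaining after one interval: e^(−kτ) = e^(−0.02280 × 57.0) = 0.2726
R = 1 / (1 − 0.2726) = 1.375
Css,max = 27.6 × 1.375 = 37.94 mcg/L
Css,min = Css,max × e^(−kτ) = 37.94 × 0.2726 ≈ 10.3 mcg/L

10.3 mcg/L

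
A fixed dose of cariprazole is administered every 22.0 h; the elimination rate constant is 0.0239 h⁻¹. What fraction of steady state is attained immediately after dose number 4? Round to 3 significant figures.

0.878

f_n = 1 − e^(−nkτ) = 1 − e^(−4 × 0.02390 × 22.0) = 1 − e^(−2.103) = 1 − 0.1221 ≈ 0.878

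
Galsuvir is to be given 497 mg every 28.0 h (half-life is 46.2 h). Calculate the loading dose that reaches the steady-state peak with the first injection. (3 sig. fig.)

1450 mg

k = ln 2 / 46.2 = 0.01500 h⁻¹
Accumulation ratio R = 1 / (1 − e^(−kτ)) = 1 / (1 − e^(−0.01500×28.0)) = 1 / (1 − 0.6570) = 2.915
Loading dose = maintenance dose × R = 497 × 2.915 ≈ 1450 mg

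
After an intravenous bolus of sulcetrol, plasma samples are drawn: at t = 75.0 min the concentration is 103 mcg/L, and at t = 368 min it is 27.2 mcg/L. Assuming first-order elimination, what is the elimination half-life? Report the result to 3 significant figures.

153 minutes

k = ln(C₁/C₂) / (t₂ − t₁) = ln(103/27.2) / (368 − 75.0)
  = 1.332 / 293.0 = 0.004544 min⁻¹
t½ = ln 2 / k = ln 2 / 0.004544 ≈ 153 minutes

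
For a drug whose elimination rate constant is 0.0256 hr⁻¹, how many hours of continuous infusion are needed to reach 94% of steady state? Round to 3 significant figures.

110 hours

f = 1 − e^(−kt)  ⇒  t = −ln(1 − f) / k
t = −ln(1 − 0.94) / 0.02560 = 2.813 / 0.02560 ≈ 110 hours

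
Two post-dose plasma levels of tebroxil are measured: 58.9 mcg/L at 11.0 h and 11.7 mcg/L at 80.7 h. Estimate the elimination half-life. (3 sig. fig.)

29.9 hours

k = ln(C₁/C₂) / (t₂ − t₁) = ln(58.9/11.7) / (80.7 − 11.0)
  = 1.616 / 69.70 = 0.02319 h⁻¹
t½ = ln 2 / k = ln 2 / 0.02319 ≈ 29.9 hours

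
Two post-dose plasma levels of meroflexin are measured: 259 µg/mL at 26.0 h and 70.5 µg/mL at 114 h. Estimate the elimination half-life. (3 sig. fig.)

46.9 hours

k = ln(C₁/C₂) / (t₂ − t₁) = ln(259/70.5) / (114 − 26.0)
  = 1.301 / 88.00 = 0.01479 h⁻¹
t½ = ln 2 / k = ln 2 / 0.01479 ≈ 46.9 hours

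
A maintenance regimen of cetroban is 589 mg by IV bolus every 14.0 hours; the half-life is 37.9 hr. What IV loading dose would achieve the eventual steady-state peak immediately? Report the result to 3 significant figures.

2610 mg

k = ln 2 / 37.9 = 0.01829 hr⁻¹
Accumulation ratio R = 1 / (1 − e^(−kτ)) = 1 / (1 − e^(−0.01829×14.0)) = 1 / (1 − 0.7741) = 4.427
Loading dose = maintenance dose × R = 589 × 4.427 ≈ 2610 mg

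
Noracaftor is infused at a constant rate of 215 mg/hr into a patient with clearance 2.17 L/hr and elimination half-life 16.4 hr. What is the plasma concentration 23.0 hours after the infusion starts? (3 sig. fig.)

Css = rate / CL = 215 / 2.17 = 99.08 µg/mL
k = ln 2 / 16.4 = 0.04227 hr⁻¹
C(t) = Css (1 − e^(−kt)) = 99.08 × (1 − e^(−0.9721)) = 99.08 × 0.6217 ≈ 61.6 µg/mL

61.6 µg/mL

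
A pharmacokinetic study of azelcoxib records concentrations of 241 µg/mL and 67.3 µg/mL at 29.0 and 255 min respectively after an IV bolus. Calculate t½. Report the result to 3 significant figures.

k = ln(C₁/C₂) / (t₂ − t₁) = ln(241/67.3) / (255 − 29.0)
  = 1.276 / 226.0 = 0.005644 min⁻¹
t½ = ln 2 / k = ln 2 / 0.005644 ≈ 123 minutes

123 minutes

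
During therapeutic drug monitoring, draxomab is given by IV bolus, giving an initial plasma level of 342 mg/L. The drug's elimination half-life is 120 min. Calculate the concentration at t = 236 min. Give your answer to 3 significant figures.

87.5 mg/L

k = ln 2 / 120 = 0.005776 min⁻¹
C(t) = C₀ e^(−kt) = 342 × e^(−0.005776 × 236) = 342 × e^(−1.363) = 342 × 0.2558 ≈ 87.5 mg/L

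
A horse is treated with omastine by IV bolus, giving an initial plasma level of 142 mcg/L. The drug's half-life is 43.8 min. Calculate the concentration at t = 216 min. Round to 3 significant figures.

k = ln 2 / 43.8 = 0.01583 min⁻¹
C(t) = C₀ e^(−kt) = 142 × e^(−0.01583 × 216) = 142 × e^(−3.418) = 142 × 0.03277 ≈ 4.65 mcg/L

4.65 mcg/L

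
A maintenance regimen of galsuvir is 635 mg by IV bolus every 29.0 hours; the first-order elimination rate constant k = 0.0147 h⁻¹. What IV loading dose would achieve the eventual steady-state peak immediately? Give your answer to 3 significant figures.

1830 mg

Accumulation ratio R = 1 / (1 − e^(−kτ)) = 1 / (1 − e^(−0.01470×29.0)) = 1 / (1 − 0.6529) = 2.881
Loading dose = maintenance dose × R = 635 × 2.881 ≈ 1830 mg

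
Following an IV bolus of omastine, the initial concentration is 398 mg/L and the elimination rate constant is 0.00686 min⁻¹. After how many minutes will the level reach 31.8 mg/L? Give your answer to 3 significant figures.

368 minutes

C(t) = C₀ e^(−kt)  ⇒  t = ln(C₀/C) / k
t = ln(398/31.8) / 0.006860 = 2.527 / 0.006860 ≈ 368 minutes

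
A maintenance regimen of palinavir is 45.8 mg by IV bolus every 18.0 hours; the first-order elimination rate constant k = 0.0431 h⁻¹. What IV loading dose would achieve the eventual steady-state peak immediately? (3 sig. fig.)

Accumulation ratio R = 1 / (1 − e^(−kτ)) = 1 / (1 − e^(−0.04310×18.0)) = 1 / (1 − 0.4603) = 1.853
Loading dose = maintenance dose × R = 45.8 × 1.853 ≈ 84.9 mg

84.9 mg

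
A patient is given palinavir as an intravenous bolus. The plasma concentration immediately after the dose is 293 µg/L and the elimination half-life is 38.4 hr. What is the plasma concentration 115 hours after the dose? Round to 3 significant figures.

36.8 µg/L

k = ln 2 / 38.4 = 0.01805 hr⁻¹
115 hr is 2.995 half-lives, so C = 293 × (1/2)^2.995 = 293 × 0.1255 ≈ 36.8 µg/L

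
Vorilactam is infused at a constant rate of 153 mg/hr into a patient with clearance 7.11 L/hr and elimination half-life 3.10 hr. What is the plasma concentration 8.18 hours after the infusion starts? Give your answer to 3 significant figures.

18.1 mg/L

Css = rate / CL = 153 / 7.11 = 21.52 mg/L
k = ln 2 / 3.10 = 0.2236 hr⁻¹
C(t) = Css (1 − e^(−kt)) = 21.52 × (1 − e^(−1.829)) = 21.52 × 0.8394 ≈ 18.1 mg/L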